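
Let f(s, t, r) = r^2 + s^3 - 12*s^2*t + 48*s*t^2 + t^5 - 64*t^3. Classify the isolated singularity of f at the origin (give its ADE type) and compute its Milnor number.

Type E_8, Milnor number mu = 8.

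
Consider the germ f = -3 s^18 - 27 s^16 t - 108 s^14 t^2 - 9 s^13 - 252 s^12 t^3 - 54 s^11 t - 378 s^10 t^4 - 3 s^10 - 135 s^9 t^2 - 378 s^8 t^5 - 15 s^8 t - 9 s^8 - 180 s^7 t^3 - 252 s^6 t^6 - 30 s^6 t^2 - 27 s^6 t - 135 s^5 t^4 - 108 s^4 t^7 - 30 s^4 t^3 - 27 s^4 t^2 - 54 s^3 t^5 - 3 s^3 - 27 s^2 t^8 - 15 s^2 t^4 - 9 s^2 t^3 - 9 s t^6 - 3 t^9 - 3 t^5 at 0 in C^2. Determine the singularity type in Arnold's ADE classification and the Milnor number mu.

The Hessian of f at 0 has rank 0. Corank 2; j^3 = -3*s^3 is a perfect cube, so E-series; the 5-jet and mu = 8 give E_8.

Type E8, Milnor number mu = 8.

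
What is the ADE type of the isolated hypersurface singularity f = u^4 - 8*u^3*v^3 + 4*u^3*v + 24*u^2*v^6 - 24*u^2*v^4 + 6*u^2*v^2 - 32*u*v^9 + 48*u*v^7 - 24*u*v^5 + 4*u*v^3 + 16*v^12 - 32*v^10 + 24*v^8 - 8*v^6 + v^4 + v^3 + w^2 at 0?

The Hessian of f at 0 is [[0, 0, 0], [0, 0, 0], [0, 0, 2]] with rank 1, so corank 2. A Groebner basis of the Jacobian ideal J(f) in C{u,v,w} is {u^3 + 3*u^2*v, v^2, w}; counting standard monomials gives mu = 6. Corank 2; j^3 = v^3 is a perfect cube, so E-series; the 4-jet and mu = 6 give E_6.

E_{6}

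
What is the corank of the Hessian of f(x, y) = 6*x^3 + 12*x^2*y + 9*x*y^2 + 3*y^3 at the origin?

2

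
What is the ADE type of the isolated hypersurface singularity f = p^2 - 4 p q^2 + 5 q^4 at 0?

A_3

The Hessian of f at 0 has rank 1. Corank 1: A-series; mu = 3 gives A_3.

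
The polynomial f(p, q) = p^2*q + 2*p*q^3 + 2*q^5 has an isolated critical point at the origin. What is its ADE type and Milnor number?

The Hessian of f at 0 has rank 0. Corank 2; j^3 = p^2*q has shape L^2 M (L != M), so D-series; mu = 6 gives D_6.

Type D_{6}, Milnor number mu = 6.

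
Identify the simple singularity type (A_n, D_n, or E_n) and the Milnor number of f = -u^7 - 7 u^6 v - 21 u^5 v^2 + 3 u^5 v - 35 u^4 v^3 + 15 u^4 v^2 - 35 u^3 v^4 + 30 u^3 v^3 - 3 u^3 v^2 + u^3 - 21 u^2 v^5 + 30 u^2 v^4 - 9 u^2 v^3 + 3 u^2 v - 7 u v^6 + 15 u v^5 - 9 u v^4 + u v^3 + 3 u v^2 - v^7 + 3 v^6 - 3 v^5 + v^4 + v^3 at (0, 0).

The Hessian of f at 0 has rank 0. Corank 2; j^3 = (u + v)^3 is a perfect cube, so E-series; the 4-jet and mu = 7 give E_7.

Type E_{7}, Milnor number mu = 7.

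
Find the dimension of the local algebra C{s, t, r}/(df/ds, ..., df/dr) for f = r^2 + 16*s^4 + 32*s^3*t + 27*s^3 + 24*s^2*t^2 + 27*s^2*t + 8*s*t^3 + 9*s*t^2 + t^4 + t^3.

6

The Hessian of f at 0 is [[0, 0, 0], [0, 0, 0], [0, 0, 2]] with rank 1, so corank 2. A Groebner basis of the Jacobian ideal J(f) in C{s,t,r} is {t^4, s*t^2 + 7*t^3/18, s^2 + 2*s*t/3 + t^2/9, r}; counting standard monomials gives mu = 6. Corank 2; j^3 = (3*s + t)^3 is a perfect cube, so E-series; the 4-jet and mu = 6 give E_6.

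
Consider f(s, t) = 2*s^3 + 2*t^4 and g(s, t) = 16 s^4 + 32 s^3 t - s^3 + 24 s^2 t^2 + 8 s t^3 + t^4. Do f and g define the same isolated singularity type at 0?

Yes.

The Hessian of f at 0 has rank 0. Corank 2; j^3 = 2*s^3 is a perfect cube, so E-series; the 4-jet and mu = 6 give E_6. The Hessian of g at 0 has rank 0. Corank 2; j^3 = -s^3 is a perfect cube, so E-series; the 4-jet and mu = 6 give E_6. Both have type E_6, hence right-equivalent.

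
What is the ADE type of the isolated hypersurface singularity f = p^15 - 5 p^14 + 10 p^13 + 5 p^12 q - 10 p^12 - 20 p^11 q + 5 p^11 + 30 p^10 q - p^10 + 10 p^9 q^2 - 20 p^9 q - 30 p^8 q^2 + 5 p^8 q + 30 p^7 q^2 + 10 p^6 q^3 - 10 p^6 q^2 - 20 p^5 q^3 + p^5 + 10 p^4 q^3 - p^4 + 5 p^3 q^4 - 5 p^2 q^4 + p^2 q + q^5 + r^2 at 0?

The Hessian of f at 0 has rank 1. Corank 2; j^3 = p^2*q has shape L^2 M (L != M), so D-series; mu = 6 gives D_6.

D_{6}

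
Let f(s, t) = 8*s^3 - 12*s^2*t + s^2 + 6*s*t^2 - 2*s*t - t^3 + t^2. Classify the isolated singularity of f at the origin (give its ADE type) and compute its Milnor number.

The Hessian of f at 0 has rank 1. Corank 1: A-series; mu = 2 gives A_2.

Type A_{2}, Milnor number mu = 2.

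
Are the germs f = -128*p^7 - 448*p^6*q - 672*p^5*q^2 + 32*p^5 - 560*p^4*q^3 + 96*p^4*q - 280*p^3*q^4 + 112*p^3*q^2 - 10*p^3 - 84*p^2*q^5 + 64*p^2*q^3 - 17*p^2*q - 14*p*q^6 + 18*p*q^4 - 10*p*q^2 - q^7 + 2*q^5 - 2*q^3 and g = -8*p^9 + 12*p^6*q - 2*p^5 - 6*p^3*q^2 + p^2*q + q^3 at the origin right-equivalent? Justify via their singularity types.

The Hessian of f at 0 has rank 0. Corank 2; j^3 = -(2*p + q)*(5*p^2 + 6*p*q + 2*q^2) splits into three distinct lines over C (the quadratic factor has nonzero discriminant), so D_4. The Hessian of g at 0 has rank 0. Corank 2; j^3 = q*(p^2 + q^2) splits into three distinct lines over C (the quadratic factor has nonzero discriminant), so D_4. Both have type D_4, hence right-equivalent.

Yes.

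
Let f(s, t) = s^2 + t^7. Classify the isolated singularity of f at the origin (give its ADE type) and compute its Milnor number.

The Hessian of f at 0 is [[2, 0], [0, 0]] with rank 1, so corank 1. A Groebner basis of the Jacobian ideal J(f) in C{s,t} is {t^6, s}; counting standard monomials gives mu = 6. Corank 1: A-series; mu = 6 gives A_6.

Type A_6, Milnor number mu = 6.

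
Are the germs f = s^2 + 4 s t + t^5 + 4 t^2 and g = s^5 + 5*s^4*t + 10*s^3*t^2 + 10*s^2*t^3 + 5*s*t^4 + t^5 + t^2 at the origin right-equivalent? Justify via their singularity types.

Yes.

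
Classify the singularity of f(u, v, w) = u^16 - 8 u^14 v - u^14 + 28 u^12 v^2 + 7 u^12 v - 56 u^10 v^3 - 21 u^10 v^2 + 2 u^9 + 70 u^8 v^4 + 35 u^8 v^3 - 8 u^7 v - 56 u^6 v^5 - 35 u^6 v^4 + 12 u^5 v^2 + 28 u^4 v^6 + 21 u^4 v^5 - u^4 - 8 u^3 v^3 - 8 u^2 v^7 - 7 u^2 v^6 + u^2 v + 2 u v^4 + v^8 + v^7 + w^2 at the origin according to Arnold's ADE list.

D_9

The Hessian of f at 0 has rank 1. Corank 2; j^3 = u^2*v has shape L^2 M (L != M), so D-series; mu = 9 gives D_9.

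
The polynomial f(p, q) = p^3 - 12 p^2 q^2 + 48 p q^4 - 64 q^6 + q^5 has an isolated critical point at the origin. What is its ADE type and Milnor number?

Type E_8, Milnor number mu = 8.

The Hessian of f at 0 has rank 0. Corank 2; j^3 = p^3 is a perfect cube, so E-series; the 5-jet and mu = 8 give E_8.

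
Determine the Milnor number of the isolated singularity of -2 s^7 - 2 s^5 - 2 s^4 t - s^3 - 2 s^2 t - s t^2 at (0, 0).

8

The Hessian of f at 0 has rank 0. Corank 2; j^3 = -s*(s + t)^2 has shape L^2 M (L != M), so D-series; mu = 8 gives D_8.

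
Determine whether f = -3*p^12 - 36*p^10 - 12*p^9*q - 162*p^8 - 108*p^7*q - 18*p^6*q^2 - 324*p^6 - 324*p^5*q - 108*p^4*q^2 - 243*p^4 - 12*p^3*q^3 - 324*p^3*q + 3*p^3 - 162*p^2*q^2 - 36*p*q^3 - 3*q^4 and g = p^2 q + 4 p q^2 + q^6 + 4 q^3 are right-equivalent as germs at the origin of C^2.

No.

The Hessian of f at 0 has rank 0. Corank 2; j^3 = 3*p^3 is a perfect cube, so E-series; the 4-jet and mu = 6 give E_6. The Hessian of g at 0 has rank 0. Corank 2; j^3 = q*(p + 2*q)^2 has shape L^2 M (L != M), so D-series; mu = 7 gives D_7. f is E_6 but g is D_7, hence not right-equivalent.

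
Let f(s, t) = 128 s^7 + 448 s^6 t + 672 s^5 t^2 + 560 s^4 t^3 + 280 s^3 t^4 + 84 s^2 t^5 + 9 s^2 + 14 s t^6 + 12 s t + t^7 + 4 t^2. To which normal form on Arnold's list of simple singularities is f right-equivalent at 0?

A6

The Hessian of f at 0 has rank 1. Corank 1: A-series; mu = 6 gives A_6.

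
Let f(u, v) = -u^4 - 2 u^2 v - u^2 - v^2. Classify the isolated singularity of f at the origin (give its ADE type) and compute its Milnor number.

Type A_1, Milnor number mu = 1.

The Hessian of f at 0 has rank 2. Corank 0: nondegenerate Morse point, so A_1.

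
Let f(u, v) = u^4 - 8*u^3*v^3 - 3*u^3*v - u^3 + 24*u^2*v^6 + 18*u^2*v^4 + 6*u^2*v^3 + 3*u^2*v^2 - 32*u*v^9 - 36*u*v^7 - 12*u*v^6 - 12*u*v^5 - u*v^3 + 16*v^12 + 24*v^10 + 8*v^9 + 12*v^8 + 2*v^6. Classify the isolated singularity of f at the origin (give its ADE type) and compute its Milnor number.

Type E7, Milnor number mu = 7.

The Hessian of f at 0 has rank 0. Corank 2; j^3 = -u^3 is a perfect cube, so E-series; the 4-jet and mu = 7 give E_7.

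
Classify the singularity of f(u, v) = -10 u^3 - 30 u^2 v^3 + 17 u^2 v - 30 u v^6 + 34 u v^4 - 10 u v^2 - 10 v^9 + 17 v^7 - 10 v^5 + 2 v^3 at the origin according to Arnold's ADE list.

D_4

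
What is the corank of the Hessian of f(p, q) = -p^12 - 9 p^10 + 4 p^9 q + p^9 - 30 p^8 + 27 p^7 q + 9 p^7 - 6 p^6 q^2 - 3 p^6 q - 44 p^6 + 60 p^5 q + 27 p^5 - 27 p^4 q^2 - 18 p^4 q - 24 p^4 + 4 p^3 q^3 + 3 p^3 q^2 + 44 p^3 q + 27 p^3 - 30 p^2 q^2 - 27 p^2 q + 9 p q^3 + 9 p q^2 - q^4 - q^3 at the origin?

2

The Hessian at 0 is [[0, 0], [0, 0]] of rank 0; hence corank 2.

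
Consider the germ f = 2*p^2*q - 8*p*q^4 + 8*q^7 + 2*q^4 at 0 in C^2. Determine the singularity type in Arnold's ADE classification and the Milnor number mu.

Type D_5, Milnor number mu = 5.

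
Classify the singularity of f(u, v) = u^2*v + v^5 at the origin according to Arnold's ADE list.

D_6

The Hessian of f at 0 is [[0, 0], [0, 0]] with rank 0, so corank 2. A Groebner basis of the Jacobian ideal J(f) in C{u,v} is {u^2/5 + v^4, u^3, u*v}; counting standard monomials gives mu = 6. Corank 2; j^3 = u^2*v has shape L^2 M (L != M), so D-series; mu = 6 gives D_6.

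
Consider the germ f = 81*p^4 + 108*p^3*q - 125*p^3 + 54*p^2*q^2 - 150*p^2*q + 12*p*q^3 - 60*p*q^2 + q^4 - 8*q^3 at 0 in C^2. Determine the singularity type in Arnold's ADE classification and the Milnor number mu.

Type E6, Milnor number mu = 6.

The Hessian of f at 0 is [[0, 0], [0, 0]] with rank 0, so corank 2. A Groebner basis of the Jacobian ideal J(f) in C{p,q} is {q^4, p*q^2 + 17*q^3/45, p^2 + 4*p*q/5 + 4*q^2/25}; counting standard monomials gives mu = 6. Corank 2; j^3 = -(5*p + 2*q)^3 is a perfect cube, so E-series; the 4-jet and mu = 6 give E_6.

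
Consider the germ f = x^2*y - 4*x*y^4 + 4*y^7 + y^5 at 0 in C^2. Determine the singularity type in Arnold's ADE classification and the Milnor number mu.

Type D_{6}, Milnor number mu = 6.

The Hessian of f at 0 has rank 0. Corank 2; j^3 = x^2*y has shape L^2 M (L != M), so D-series; mu = 6 gives D_6.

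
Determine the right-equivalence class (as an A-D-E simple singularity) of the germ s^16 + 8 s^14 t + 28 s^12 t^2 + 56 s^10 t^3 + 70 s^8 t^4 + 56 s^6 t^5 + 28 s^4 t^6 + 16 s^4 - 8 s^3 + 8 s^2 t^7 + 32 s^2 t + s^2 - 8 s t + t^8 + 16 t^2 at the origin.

A7

The Hessian of f at 0 has rank 1. Corank 1: A-series; mu = 7 gives A_7.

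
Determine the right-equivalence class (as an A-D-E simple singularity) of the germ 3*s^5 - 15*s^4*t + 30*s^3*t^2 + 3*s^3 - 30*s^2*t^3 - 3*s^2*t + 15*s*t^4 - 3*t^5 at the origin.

The Hessian of f at 0 is [[0, 0], [0, 0]] with rank 0, so corank 2. A Groebner basis of the Jacobian ideal J(f) in C{s,t} is {s*t/5 + t^4, s*t^2, s^2 - s*t}; counting standard monomials gives mu = 6. Corank 2; j^3 = 3*s^2*(s - t) has shape L^2 M (L != M), so D-series; mu = 6 gives D_6.

D6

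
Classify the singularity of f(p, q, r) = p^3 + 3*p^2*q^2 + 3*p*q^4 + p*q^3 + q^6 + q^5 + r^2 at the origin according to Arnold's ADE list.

E7

The Hessian of f at 0 is [[0, 0, 0], [0, 0, 0], [0, 0, 2]] with rank 1, so corank 2. A Groebner basis of the Jacobian ideal J(f) in C{p,q,r} is {-p^2 + q^4 - q^3/3, p^3, p^2*q + p^2/3 + q^3/9, p^2 + p*q^2 + q^3/3, r}; counting standard monomials gives mu = 7. Corank 2; j^3 = p^3 is a perfect cube, so E-series; the 4-jet and mu = 7 give E_7.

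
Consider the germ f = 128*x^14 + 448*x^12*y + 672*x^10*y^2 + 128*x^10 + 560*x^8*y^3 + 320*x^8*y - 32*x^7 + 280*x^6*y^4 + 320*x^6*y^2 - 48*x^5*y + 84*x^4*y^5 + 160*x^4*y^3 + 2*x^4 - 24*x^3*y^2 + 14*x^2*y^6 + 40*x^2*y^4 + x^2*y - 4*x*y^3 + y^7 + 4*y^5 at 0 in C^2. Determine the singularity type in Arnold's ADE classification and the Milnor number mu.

The Hessian of f at 0 has rank 0. Corank 2; j^3 = x^2*y has shape L^2 M (L != M), so D-series; mu = 8 gives D_8.

Type D_{8}, Milnor number mu = 8.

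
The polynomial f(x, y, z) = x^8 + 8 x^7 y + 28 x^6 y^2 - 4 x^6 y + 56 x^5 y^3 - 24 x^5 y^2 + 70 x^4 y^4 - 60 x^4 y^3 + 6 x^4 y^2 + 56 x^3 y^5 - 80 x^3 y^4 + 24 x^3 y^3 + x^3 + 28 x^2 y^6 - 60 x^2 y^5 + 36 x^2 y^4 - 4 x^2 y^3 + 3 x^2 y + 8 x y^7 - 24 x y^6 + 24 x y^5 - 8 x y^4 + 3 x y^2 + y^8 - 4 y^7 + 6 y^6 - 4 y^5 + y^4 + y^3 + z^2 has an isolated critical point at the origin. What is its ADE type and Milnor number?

The Hessian of f at 0 has rank 1. Corank 2; j^3 = (x + y)^3 is a perfect cube, so E-series; the 4-jet and mu = 6 give E_6.

Type E_{6}, Milnor number mu = 6.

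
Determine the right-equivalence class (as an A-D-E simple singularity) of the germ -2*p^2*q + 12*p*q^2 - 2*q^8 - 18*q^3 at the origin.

The Hessian of f at 0 is [[0, 0], [0, 0]] with rank 0, so corank 2. A Groebner basis of the Jacobian ideal J(f) in C{p,q} is {p^2/8 + q^7 - 9*q^2/8, p^3 - 27*q^3, p*q - 3*q^2}; counting standard monomials gives mu = 9. Corank 2; j^3 = -2*q*(p - 3*q)^2 has shape L^2 M (L != M), so D-series; mu = 9 gives D_9.

D9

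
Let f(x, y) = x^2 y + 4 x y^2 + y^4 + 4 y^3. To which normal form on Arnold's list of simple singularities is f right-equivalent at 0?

The Hessian of f at 0 has rank 0. Corank 2; j^3 = y*(x + 2*y)^2 has shape L^2 M (L != M), so D-series; mu = 5 gives D_5.

D5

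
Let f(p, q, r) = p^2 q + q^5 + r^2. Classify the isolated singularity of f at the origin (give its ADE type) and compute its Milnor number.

Type D_{6}, Milnor number mu = 6.

The Hessian of f at 0 has rank 1. Corank 2; j^3 = p^2*q has shape L^2 M (L != M), so D-series; mu = 6 gives D_6.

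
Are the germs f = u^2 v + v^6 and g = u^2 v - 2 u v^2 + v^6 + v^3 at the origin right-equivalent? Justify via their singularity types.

Yes.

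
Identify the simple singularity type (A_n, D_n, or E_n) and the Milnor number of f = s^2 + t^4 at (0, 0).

Type A_3, Milnor number mu = 3.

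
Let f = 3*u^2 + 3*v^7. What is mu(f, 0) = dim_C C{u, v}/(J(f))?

6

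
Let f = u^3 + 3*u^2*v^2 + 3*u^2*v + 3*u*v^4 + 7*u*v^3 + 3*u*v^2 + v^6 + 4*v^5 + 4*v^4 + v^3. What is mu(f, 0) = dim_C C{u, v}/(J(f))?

The Hessian of f at 0 is [[0, 0], [0, 0]] with rank 0, so corank 2. A Groebner basis of the Jacobian ideal J(f) in C{u,v} is {-u^2 - 2*u*v + v^4 - v^3/3 - v^2, u^3 + 2*u^2 + 4*u*v + 5*v^3/3 + 2*v^2, u^2*v - 5*u^2/3 - 10*u*v/3 - 14*v^3/9 - 5*v^2/3, u^2 + u*v^2 + 2*u*v + 4*v^3/3 + v^2}; counting standard monomials gives mu = 7. Corank 2; j^3 = (u + v)^3 is a perfect cube, so E-series; the 4-jet and mu = 7 give E_7.

7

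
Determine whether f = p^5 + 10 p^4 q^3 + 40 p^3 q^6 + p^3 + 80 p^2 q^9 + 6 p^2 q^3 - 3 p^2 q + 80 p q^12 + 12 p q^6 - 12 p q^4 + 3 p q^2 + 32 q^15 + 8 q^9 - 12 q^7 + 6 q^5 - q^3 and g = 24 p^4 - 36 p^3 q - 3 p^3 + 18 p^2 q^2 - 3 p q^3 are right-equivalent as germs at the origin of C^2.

The Hessian of f at 0 is [[0, 0], [0, 0]] with rank 0, so corank 2. A Groebner basis of the Jacobian ideal J(f) in C{p,q} is {-3*p^2/4 + p*q^3 + 3*p*q/2 - 3*q^2/4, -p^2 + 2*p*q + q^4 - q^2, p^3 - 3*p*q^2 + 2*q^3, p^2*q - 2*p*q^2 + q^3}; counting standard monomials gives mu = 8. Corank 2; j^3 = (p - q)^3 is a perfect cube, so E-series; the 5-jet and mu = 8 give E_8. The Hessian of g at 0 is [[0, 0], [0, 0]] with rank 0, so corank 2. A Groebner basis of the Jacobian ideal J(g) in C{p,q} is {3*p^2/4 + q^4 + q^3/4, p^3, p^2*q - p^2/4 - q^3/12, -p^2 + p*q^2 - q^3/3}; counting standard monomials gives mu = 7. Corank 2; j^3 = -3*p^3 is a perfect cube, so E-series; the 4-jet and mu = 7 give E_7. f is E_8 but g is E_7, hence not right-equivalent.

No.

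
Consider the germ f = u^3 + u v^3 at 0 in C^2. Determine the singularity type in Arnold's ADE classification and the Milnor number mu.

Type E7, Milnor number mu = 7.

The Hessian of f at 0 has rank 0. Corank 2; j^3 = u^3 is a perfect cube, so E-series; the 4-jet and mu = 7 give E_7.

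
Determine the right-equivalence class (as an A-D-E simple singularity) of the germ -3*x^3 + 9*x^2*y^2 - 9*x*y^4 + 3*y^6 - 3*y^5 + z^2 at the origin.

E8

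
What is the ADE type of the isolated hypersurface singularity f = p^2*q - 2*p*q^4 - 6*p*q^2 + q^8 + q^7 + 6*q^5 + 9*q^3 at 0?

D_{9}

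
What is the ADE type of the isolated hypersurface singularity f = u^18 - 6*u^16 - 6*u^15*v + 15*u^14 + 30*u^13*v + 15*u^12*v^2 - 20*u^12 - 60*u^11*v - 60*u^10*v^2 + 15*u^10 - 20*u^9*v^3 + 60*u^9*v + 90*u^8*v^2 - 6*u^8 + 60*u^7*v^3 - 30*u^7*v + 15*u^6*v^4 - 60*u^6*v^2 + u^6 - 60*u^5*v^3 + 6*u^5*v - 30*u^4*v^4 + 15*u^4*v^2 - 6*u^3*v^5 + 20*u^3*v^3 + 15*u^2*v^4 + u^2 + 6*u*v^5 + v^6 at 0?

A5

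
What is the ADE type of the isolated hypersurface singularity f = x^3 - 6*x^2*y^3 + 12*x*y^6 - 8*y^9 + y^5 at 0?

E8

The Hessian of f at 0 has rank 0. Corank 2; j^3 = x^3 is a perfect cube, so E-series; the 5-jet and mu = 8 give E_8.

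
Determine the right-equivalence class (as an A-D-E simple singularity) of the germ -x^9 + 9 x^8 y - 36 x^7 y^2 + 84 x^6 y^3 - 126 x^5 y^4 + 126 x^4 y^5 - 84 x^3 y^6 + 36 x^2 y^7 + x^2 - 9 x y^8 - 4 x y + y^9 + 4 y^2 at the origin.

The Hessian of f at 0 is [[2, -4], [-4, 8]] with rank 1, so corank 1. A Groebner basis of the Jacobian ideal J(f) in C{x,y} is {y^8, x - 2*y}; counting standard monomials gives mu = 8. Corank 1: A-series; mu = 8 gives A_8.

A_8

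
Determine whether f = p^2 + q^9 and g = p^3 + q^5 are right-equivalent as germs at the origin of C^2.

The Hessian of f at 0 has rank 1. Corank 1: A-series; mu = 8 gives A_8. The Hessian of g at 0 has rank 0. Corank 2; j^3 = p^3 is a perfect cube, so E-series; the 5-jet and mu = 8 give E_8. f is A_8 but g is E_8, hence not right-equivalent.

No.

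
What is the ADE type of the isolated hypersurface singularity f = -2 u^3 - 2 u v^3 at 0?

E_7

The Hessian of f at 0 is [[0, 0], [0, 0]] with rank 0, so corank 2. A Groebner basis of the Jacobian ideal J(f) in C{u,v} is {u^3, u*v^2, 3*u^2 + v^3}; counting standard monomials gives mu = 7. Corank 2; j^3 = -2*u^3 is a perfect cube, so E-series; the 4-jet and mu = 7 give E_7.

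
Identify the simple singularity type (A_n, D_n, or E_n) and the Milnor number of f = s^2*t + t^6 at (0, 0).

Type D7, Milnor number mu = 7.

The Hessian of f at 0 is [[0, 0], [0, 0]] with rank 0, so corank 2. A Groebner basis of the Jacobian ideal J(f) in C{s,t} is {s^2/6 + t^5, s^3, s*t}; counting standard monomials gives mu = 7. Corank 2; j^3 = s^2*t has shape L^2 M (L != M), so D-series; mu = 7 gives D_7.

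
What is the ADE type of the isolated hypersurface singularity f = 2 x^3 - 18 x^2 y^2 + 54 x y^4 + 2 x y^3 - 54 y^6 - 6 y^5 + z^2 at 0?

E_{7}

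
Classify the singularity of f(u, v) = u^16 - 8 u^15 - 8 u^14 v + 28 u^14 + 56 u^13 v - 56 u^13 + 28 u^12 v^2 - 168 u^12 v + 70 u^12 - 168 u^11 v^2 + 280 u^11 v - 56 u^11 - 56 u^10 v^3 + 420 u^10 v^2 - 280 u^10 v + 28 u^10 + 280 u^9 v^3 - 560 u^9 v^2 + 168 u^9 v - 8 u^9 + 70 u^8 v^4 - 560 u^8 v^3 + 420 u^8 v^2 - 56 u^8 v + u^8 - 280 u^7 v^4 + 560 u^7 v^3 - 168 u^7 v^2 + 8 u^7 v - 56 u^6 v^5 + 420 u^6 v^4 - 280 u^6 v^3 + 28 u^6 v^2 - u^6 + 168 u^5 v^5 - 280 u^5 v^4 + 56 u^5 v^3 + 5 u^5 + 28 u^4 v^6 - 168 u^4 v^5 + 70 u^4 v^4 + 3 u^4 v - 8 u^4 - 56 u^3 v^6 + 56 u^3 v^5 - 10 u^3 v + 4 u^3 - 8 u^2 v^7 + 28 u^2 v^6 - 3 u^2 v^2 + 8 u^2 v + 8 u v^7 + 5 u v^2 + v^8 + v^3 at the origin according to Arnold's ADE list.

The Hessian of f at 0 has rank 0. Corank 2; j^3 = (u + v)*(2*u + v)^2 has shape L^2 M (L != M), so D-series; mu = 9 gives D_9.

D9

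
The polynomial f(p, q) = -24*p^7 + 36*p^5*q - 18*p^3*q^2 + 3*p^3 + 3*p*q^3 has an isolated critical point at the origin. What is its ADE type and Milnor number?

The Hessian of f at 0 is [[0, 0], [0, 0]] with rank 0, so corank 2. A Groebner basis of the Jacobian ideal J(f) in C{p,q} is {p^3, p*q^2, 3*p^2 + q^3}; counting standard monomials gives mu = 7. Corank 2; j^3 = 3*p^3 is a perfect cube, so E-series; the 4-jet and mu = 7 give E_7.

Type E_7, Milnor number mu = 7.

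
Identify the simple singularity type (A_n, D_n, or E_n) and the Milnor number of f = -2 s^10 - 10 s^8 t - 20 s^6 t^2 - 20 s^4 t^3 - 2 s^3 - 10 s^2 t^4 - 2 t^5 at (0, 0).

Type E_{8}, Milnor number mu = 8.

The Hessian of f at 0 is [[0, 0], [0, 0]] with rank 0, so corank 2. A Groebner basis of the Jacobian ideal J(f) in C{s,t} is {t^4, s^2}; counting standard monomials gives mu = 8. Corank 2; j^3 = -2*s^3 is a perfect cube, so E-series; the 5-jet and mu = 8 give E_8.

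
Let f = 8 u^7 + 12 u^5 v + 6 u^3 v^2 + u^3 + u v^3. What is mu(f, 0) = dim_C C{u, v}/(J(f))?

7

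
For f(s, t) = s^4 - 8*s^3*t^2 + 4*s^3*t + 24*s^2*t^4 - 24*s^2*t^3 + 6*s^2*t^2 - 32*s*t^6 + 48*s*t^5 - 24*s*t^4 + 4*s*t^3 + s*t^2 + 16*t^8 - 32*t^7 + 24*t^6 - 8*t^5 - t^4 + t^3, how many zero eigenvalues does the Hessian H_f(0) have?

The Hessian at 0 is [[0, 0], [0, 0]] of rank 0; hence corank 2.

2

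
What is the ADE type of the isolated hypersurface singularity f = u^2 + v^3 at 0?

A_2

The Hessian of f at 0 is [[2, 0], [0, 0]] with rank 1, so corank 1. A Groebner basis of the Jacobian ideal J(f) in C{u,v} is {v^2, u}; counting standard monomials gives mu = 2. Corank 1: A-series; mu = 2 gives A_2.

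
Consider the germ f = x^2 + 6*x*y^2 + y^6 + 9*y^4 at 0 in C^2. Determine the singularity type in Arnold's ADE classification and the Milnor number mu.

The Hessian of f at 0 has rank 1. Corank 1: A-series; mu = 5 gives A_5.

Type A5, Milnor number mu = 5.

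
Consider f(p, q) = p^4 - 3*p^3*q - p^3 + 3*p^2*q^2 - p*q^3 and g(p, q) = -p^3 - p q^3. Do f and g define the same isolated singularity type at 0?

Yes.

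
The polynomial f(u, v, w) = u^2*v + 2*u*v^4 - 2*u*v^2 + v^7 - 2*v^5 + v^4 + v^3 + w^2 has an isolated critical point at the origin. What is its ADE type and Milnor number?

Type D_5, Milnor number mu = 5.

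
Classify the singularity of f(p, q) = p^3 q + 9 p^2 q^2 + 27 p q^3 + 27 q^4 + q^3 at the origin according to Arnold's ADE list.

The Hessian of f at 0 has rank 0. Corank 2; j^3 = q^3 is a perfect cube, so E-series; the 4-jet and mu = 7 give E_7.

E_7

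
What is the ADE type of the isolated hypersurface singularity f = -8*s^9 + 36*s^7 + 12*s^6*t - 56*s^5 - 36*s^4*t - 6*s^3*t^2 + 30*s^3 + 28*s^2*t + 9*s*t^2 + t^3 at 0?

D4

The Hessian of f at 0 is [[0, 0], [0, 0]] with rank 0, so corank 2. A Groebner basis of the Jacobian ideal J(f) in C{s,t} is {t^3, s^2 - 3*t^2/26, s*t + 9*t^2/26}; counting standard monomials gives mu = 4. Corank 2; j^3 = (3*s + t)*(10*s^2 + 6*s*t + t^2) splits into three distinct lines over C (the quadratic factor has nonzero discriminant), so D_4.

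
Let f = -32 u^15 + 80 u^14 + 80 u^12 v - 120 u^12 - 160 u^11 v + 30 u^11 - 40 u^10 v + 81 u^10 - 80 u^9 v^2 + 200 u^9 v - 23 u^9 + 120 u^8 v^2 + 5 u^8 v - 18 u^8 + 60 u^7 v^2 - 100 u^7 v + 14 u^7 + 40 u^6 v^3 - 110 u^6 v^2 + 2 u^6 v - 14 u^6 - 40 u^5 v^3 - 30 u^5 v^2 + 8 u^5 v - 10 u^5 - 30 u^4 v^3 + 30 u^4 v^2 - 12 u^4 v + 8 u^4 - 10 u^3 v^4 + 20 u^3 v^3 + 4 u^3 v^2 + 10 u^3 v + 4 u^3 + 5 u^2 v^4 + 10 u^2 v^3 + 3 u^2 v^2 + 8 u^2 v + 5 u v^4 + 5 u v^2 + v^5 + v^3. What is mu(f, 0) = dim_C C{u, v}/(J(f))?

6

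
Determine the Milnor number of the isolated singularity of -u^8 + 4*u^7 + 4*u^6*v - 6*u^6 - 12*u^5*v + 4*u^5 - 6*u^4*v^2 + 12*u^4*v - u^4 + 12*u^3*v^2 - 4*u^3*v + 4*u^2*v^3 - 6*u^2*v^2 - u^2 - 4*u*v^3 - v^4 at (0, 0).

The Hessian of f at 0 has rank 1. Corank 1: A-series; mu = 3 gives A_3.

3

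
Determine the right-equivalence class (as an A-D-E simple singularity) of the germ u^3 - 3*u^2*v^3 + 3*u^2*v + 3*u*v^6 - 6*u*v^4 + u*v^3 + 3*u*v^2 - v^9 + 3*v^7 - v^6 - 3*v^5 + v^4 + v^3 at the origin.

The Hessian of f at 0 has rank 0. Corank 2; j^3 = (u + v)^3 is a perfect cube, so E-series; the 4-jet and mu = 7 give E_7.

E7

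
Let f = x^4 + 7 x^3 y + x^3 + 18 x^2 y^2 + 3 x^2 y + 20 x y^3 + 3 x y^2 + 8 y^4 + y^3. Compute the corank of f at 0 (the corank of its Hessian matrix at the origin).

2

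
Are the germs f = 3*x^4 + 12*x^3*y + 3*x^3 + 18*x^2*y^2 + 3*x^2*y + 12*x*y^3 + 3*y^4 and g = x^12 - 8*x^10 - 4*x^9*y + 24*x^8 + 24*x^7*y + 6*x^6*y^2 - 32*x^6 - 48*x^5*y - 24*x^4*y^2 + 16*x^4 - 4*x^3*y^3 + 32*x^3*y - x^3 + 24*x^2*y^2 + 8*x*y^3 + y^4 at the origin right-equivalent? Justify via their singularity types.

No.

The Hessian of f at 0 is [[0, 0], [0, 0]] with rank 0, so corank 2. A Groebner basis of the Jacobian ideal J(f) in C{x,y} is {x*y^2, -x*y/4 + y^3, x^2 + x*y}; counting standard monomials gives mu = 5. Corank 2; j^3 = 3*x^2*(x + y) has shape L^2 M (L != M), so D-series; mu = 5 gives D_5. The Hessian of g at 0 is [[0, 0], [0, 0]] with rank 0, so corank 2. A Groebner basis of the Jacobian ideal J(g) in C{x,y} is {y^4, x*y^2 + y^3/6, x^2}; counting standard monomials gives mu = 6. Corank 2; j^3 = -x^3 is a perfect cube, so E-series; the 4-jet and mu = 6 give E_6. f is D_5 but g is E_6, hence not right-equivalent.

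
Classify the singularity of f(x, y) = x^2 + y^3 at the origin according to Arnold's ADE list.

A2

The Hessian of f at 0 is [[2, 0], [0, 0]] with rank 1, so corank 1. A Groebner basis of the Jacobian ideal J(f) in C{x,y} is {y^2, x}; counting standard monomials gives mu = 2. Corank 1: A-series; mu = 2 gives A_2.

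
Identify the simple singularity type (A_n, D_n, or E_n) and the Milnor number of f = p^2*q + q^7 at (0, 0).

The Hessian of f at 0 is [[0, 0], [0, 0]] with rank 0, so corank 2. A Groebner basis of the Jacobian ideal J(f) in C{p,q} is {p^2/7 + q^6, p^3, p*q}; counting standard monomials gives mu = 8. Corank 2; j^3 = p^2*q has shape L^2 M (L != M), so D-series; mu = 8 gives D_8.

Type D_{8}, Milnor number mu = 8.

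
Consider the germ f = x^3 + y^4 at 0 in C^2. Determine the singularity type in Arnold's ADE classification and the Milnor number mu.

The Hessian of f at 0 is [[0, 0], [0, 0]] with rank 0, so corank 2. A Groebner basis of the Jacobian ideal J(f) in C{x,y} is {y^3, x^2}; counting standard monomials gives mu = 6. Corank 2; j^3 = x^3 is a perfect cube, so E-series; the 4-jet and mu = 6 give E_6.

Type E6, Milnor number mu = 6.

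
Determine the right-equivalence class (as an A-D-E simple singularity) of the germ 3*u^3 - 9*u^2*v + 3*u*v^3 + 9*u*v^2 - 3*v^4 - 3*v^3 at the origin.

E_{7}

The Hessian of f at 0 has rank 0. Corank 2; j^3 = 3*(u - v)^3 is a perfect cube, so E-series; the 4-jet and mu = 7 give E_7.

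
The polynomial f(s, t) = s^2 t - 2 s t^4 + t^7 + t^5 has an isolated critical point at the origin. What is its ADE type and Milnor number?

The Hessian of f at 0 is [[0, 0], [0, 0]] with rank 0, so corank 2. A Groebner basis of the Jacobian ideal J(f) in C{s,t} is {-s*t + t^4, s*t^2, s^2 + 5*s*t}; counting standard monomials gives mu = 6. Corank 2; j^3 = s^2*t has shape L^2 M (L != M), so D-series; mu = 6 gives D_6.

Type D_6, Milnor number mu = 6.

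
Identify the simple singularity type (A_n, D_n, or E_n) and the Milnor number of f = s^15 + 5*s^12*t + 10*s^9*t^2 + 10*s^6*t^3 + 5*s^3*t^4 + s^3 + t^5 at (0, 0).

Type E_8, Milnor number mu = 8.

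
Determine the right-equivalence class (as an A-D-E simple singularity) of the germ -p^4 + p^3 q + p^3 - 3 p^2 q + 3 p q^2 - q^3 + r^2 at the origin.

E_7

The Hessian of f at 0 is [[0, 0, 0], [0, 0, 0], [0, 0, 2]] with rank 1, so corank 2. A Groebner basis of the Jacobian ideal J(f) in C{p,q,r} is {3*p^2 - 6*p*q + q^4 - q^3 + 3*q^2, p^3 - 3*p^2 + 6*p*q - 3*q^2, p^2*q - 3*p^2 + 6*p*q - 3*q^2, -2*p^2 + p*q^2 + 4*p*q - q^3/3 - 2*q^2, r}; counting standard monomials gives mu = 7. Corank 2; j^3 = (p - q)^3 is a perfect cube, so E-series; the 4-jet and mu = 7 give E_7.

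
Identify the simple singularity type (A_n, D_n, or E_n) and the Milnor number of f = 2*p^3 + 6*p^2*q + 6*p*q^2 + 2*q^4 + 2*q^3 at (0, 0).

The Hessian of f at 0 has rank 0. Corank 2; j^3 = 2*(p + q)^3 is a perfect cube, so E-series; the 4-jet and mu = 6 give E_6.

Type E_{6}, Milnor number mu = 6.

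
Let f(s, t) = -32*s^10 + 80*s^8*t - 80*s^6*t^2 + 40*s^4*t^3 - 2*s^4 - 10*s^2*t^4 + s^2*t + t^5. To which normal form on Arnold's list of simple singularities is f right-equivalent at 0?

The Hessian of f at 0 has rank 0. Corank 2; j^3 = s^2*t has shape L^2 M (L != M), so D-series; mu = 6 gives D_6.

D_6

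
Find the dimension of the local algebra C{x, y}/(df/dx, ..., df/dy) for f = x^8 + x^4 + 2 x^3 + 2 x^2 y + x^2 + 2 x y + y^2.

The Hessian of f at 0 has rank 1. Corank 1: A-series; mu = 7 gives A_7.

7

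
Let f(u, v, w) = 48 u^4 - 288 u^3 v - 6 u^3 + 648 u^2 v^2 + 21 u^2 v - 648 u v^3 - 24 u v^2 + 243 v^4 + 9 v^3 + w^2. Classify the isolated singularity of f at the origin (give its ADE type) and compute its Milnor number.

Type D_5, Milnor number mu = 5.

The Hessian of f at 0 has rank 1. Corank 2; j^3 = -3*(u - v)^2*(2*u - 3*v) has shape L^2 M (L != M), so D-series; mu = 5 gives D_5.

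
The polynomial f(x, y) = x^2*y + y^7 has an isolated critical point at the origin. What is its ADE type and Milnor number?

The Hessian of f at 0 has rank 0. Corank 2; j^3 = x^2*y has shape L^2 M (L != M), so D-series; mu = 8 gives D_8.

Type D_8, Milnor number mu = 8.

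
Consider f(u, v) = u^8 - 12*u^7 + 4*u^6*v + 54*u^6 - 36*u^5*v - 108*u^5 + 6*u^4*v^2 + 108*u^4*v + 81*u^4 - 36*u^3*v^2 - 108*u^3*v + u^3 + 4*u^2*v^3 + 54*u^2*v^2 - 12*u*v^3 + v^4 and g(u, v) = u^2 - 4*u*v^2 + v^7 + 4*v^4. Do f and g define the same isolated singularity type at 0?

No.

The Hessian of f at 0 has rank 0. Corank 2; j^3 = u^3 is a perfect cube, so E-series; the 4-jet and mu = 6 give E_6. The Hessian of g at 0 has rank 1. Corank 1: A-series; mu = 6 gives A_6. f is E_6 but g is A_6, hence not right-equivalent.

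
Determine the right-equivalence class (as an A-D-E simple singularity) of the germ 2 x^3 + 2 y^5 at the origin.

The Hessian of f at 0 has rank 0. Corank 2; j^3 = 2*x^3 is a perfect cube, so E-series; the 5-jet and mu = 8 give E_8.

E_8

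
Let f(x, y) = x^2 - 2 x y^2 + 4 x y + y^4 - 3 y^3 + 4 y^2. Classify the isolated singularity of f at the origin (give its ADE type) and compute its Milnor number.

The Hessian of f at 0 has rank 1. Corank 1: A-series; mu = 2 gives A_2.

Type A_2, Milnor number mu = 2.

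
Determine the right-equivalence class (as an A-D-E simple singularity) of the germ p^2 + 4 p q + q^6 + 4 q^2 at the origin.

A_{5}

The Hessian of f at 0 has rank 1. Corank 1: A-series; mu = 5 gives A_5.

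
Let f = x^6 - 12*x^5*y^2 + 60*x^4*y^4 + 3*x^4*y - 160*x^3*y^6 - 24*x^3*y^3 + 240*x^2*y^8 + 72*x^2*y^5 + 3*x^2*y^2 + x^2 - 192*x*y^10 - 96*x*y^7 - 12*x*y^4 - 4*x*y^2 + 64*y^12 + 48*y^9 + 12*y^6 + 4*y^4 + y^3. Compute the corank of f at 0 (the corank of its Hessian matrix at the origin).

1

Hessian at 0 has rank 1.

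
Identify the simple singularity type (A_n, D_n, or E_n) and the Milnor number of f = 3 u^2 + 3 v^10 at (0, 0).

The Hessian of f at 0 is [[6, 0], [0, 0]] with rank 1, so corank 1. A Groebner basis of the Jacobian ideal J(f) in C{u,v} is {v^9, u}; counting standard monomials gives mu = 9. Corank 1: A-series; mu = 9 gives A_9.

Type A9, Milnor number mu = 9.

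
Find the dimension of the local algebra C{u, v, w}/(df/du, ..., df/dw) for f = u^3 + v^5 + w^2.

8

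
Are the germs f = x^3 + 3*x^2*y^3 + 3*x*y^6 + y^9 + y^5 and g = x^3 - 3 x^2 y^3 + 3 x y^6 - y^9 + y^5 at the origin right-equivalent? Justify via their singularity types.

The Hessian of f at 0 has rank 0. Corank 2; j^3 = x^3 is a perfect cube, so E-series; the 5-jet and mu = 8 give E_8. The Hessian of g at 0 has rank 0. Corank 2; j^3 = x^3 is a perfect cube, so E-series; the 5-jet and mu = 8 give E_8. Both have type E_8, hence right-equivalent.

Yes.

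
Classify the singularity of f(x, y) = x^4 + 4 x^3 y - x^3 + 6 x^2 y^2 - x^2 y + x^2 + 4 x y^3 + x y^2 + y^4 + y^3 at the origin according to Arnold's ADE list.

A2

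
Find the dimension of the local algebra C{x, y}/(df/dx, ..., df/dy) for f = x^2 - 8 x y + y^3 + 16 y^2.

2

The Hessian of f at 0 has rank 1. Corank 1: A-series; mu = 2 gives A_2.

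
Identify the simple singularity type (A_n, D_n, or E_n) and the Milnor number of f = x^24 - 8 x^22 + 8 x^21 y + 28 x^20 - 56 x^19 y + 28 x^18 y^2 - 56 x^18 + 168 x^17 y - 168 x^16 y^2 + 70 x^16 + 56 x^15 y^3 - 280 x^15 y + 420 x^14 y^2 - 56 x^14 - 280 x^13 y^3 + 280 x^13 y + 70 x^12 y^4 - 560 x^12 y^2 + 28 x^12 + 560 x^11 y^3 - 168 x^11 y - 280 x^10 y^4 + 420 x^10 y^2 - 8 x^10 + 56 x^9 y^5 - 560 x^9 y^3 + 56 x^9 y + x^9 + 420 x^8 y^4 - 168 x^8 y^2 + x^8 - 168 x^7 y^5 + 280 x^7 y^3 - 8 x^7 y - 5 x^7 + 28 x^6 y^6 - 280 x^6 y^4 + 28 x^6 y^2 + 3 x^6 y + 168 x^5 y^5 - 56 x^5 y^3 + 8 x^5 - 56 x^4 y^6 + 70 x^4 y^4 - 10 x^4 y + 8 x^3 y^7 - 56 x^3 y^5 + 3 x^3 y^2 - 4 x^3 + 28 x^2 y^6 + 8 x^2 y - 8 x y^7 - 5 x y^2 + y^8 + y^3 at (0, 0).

The Hessian of f at 0 is [[0, 0], [0, 0]] with rank 0, so corank 2. A Groebner basis of the Jacobian ideal J(f) in C{x,y} is {x^2*y^2 + 8*x^2 - 12*x*y + 4*y^2, 64*x^2*y + 32*x^2 + x*y^3 - 64*x*y^2 - 40*x*y + 16*y^3 + 12*y^2, 256*x^2*y + 96*x^2 - 256*x*y^2 - 112*x*y + y^4 + 64*y^3 + 32*y^2, x^3 - 3*x^2*y/2 + 3*x*y^2/4 - y^3/8}; counting standard monomials gives mu = 9. Corank 2; j^3 = -(x - y)*(2*x - y)^2 has shape L^2 M (L != M), so D-series; mu = 9 gives D_9.

Type D_{9}, Milnor number mu = 9.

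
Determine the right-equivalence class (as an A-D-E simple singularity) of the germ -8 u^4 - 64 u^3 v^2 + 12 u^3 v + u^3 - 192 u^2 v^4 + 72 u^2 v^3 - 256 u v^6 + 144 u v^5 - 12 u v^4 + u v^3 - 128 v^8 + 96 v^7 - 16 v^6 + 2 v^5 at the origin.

The Hessian of f at 0 has rank 0. Corank 2; j^3 = u^3 is a perfect cube, so E-series; the 4-jet and mu = 7 give E_7.

E_7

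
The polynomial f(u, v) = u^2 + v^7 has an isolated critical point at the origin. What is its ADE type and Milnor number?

Type A6, Milnor number mu = 6.

The Hessian of f at 0 has rank 1. Corank 1: A-series; mu = 6 gives A_6.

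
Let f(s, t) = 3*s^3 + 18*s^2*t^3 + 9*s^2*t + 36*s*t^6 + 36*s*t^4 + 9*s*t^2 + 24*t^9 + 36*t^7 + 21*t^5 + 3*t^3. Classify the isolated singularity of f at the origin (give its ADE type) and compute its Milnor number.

Type E_8, Milnor number mu = 8.

The Hessian of f at 0 has rank 0. Corank 2; j^3 = 3*(s + t)^3 is a perfect cube, so E-series; the 5-jet and mu = 8 give E_8.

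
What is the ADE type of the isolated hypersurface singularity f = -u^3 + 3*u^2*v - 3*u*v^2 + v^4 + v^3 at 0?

The Hessian of f at 0 has rank 0. Corank 2; j^3 = -(u - v)^3 is a perfect cube, so E-series; the 4-jet and mu = 6 give E_6.

E_6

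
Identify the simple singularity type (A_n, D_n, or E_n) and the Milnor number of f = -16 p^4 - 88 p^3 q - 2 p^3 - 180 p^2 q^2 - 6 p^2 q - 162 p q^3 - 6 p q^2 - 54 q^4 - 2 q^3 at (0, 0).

Type E_7, Milnor number mu = 7.

The Hessian of f at 0 is [[0, 0], [0, 0]] with rank 0, so corank 2. A Groebner basis of the Jacobian ideal J(f) in C{p,q} is {3*p^2/4 + 3*p*q/2 + q^4 + q^3/4 + 3*q^2/4, p^3 + 15*p^2/4 + 15*p*q/2 + 9*q^3/4 + 15*q^2/4, p^2*q - 9*p^2/4 - 9*p*q/2 - 7*q^3/4 - 9*q^2/4, p^2 + p*q^2 + 2*p*q + 4*q^3/3 + q^2}; counting standard monomials gives mu = 7. Corank 2; j^3 = -2*(p + q)^3 is a perfect cube, so E-series; the 4-jet and mu = 7 give E_7.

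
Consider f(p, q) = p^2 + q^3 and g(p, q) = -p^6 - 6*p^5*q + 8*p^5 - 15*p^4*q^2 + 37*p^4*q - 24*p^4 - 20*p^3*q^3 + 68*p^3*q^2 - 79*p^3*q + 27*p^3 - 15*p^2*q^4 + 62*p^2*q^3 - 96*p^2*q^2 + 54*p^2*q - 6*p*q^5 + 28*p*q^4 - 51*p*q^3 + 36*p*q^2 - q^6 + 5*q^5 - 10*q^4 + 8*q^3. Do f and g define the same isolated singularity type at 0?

No.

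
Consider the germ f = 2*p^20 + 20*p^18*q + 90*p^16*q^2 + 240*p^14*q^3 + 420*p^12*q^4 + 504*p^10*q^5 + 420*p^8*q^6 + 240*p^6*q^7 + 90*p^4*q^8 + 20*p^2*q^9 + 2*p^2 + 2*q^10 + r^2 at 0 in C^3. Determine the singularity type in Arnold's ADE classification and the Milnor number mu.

The Hessian of f at 0 has rank 2. Corank 1: A-series; mu = 9 gives A_9.

Type A9, Milnor number mu = 9.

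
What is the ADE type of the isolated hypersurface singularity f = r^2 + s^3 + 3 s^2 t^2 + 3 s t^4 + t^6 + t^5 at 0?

The Hessian of f at 0 has rank 1. Corank 2; j^3 = s^3 is a perfect cube, so E-series; the 5-jet and mu = 8 give E_8.

E_{8}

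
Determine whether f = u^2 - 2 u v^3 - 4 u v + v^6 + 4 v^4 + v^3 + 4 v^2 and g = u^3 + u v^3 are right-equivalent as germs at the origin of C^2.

No.

The Hessian of f at 0 is [[2, -4], [-4, 8]] with rank 1, so corank 1. A Groebner basis of the Jacobian ideal J(f) in C{u,v} is {v^2, u - 2*v}; counting standard monomials gives mu = 2. Corank 1: A-series; mu = 2 gives A_2. The Hessian of g at 0 is [[0, 0], [0, 0]] with rank 0, so corank 2. A Groebner basis of the Jacobian ideal J(g) in C{u,v} is {u^3, u*v^2, 3*u^2 + v^3}; counting standard monomials gives mu = 7. Corank 2; j^3 = u^3 is a perfect cube, so E-series; the 4-jet and mu = 7 give E_7. f is A_2 but g is E_7, hence not right-equivalent.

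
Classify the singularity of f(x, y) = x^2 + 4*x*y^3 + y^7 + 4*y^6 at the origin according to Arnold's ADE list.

A_{6}

The Hessian of f at 0 is [[2, 0], [0, 0]] with rank 1, so corank 1. A Groebner basis of the Jacobian ideal J(f) in C{x,y} is {x/2 + y^3, x^2}; counting standard monomials gives mu = 6. Corank 1: A-series; mu = 6 gives A_6.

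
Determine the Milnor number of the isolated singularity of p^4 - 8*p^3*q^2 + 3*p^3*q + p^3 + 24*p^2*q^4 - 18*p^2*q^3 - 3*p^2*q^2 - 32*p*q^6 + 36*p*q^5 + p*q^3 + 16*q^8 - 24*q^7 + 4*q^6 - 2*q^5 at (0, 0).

7

The Hessian of f at 0 has rank 0. Corank 2; j^3 = p^3 is a perfect cube, so E-series; the 4-jet and mu = 7 give E_7.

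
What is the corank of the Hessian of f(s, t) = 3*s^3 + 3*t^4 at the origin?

Hessian at 0 has rank 0.

2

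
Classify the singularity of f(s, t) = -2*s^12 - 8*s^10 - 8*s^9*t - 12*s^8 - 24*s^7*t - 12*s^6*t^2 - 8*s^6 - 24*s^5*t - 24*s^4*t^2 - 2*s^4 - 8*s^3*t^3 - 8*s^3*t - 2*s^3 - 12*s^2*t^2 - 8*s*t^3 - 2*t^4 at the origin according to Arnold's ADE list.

E_{6}

The Hessian of f at 0 is [[0, 0], [0, 0]] with rank 0, so corank 2. A Groebner basis of the Jacobian ideal J(f) in C{s,t} is {t^4, s*t^2 + t^3/3, s^2}; counting standard monomials gives mu = 6. Corank 2; j^3 = -2*s^3 is a perfect cube, so E-series; the 4-jet and mu = 6 give E_6.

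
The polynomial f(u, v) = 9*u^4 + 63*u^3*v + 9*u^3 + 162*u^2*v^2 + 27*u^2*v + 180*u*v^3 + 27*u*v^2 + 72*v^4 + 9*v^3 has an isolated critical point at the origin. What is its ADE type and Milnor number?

Type E_{7}, Milnor number mu = 7.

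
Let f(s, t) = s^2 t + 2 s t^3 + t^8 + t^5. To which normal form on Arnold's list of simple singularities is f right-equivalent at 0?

The Hessian of f at 0 has rank 0. Corank 2; j^3 = s^2*t has shape L^2 M (L != M), so D-series; mu = 9 gives D_9.

D9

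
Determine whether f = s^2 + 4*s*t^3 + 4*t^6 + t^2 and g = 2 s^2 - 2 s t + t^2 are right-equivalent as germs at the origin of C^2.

The Hessian of f at 0 has rank 2. Corank 0: nondegenerate Morse point, so A_1. The Hessian of g at 0 has rank 2. Corank 0: nondegenerate Morse point, so A_1. Both have type A_1, hence right-equivalent.

Yes.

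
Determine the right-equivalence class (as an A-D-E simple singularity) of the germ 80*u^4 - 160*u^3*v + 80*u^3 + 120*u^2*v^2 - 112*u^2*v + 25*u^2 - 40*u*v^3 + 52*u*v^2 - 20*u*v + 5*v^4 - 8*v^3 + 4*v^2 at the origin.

A_{3}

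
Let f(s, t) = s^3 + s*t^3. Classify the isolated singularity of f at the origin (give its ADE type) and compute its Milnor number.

Type E7, Milnor number mu = 7.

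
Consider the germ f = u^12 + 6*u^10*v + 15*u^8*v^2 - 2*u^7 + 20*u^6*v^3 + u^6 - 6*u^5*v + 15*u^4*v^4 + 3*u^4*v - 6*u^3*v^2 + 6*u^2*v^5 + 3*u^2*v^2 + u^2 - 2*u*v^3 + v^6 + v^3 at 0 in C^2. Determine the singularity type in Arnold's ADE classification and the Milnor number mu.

The Hessian of f at 0 is [[2, 0], [0, 0]] with rank 1, so corank 1. A Groebner basis of the Jacobian ideal J(f) in C{u,v} is {v^2, u}; counting standard monomials gives mu = 2. Corank 1: A-series; mu = 2 gives A_2.

Type A_{2}, Milnor number mu = 2.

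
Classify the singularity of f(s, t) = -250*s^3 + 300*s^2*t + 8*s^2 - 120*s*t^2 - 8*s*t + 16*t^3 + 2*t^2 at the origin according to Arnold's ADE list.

A_{2}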